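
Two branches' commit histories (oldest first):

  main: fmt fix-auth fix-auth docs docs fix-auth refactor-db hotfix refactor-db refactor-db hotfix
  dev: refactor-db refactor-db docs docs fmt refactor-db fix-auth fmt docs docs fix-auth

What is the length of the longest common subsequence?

One common subsequence of length 5: fmt at main[1]=dev[5] → fix-auth at main[2]=dev[7] → docs at main[4]=dev[9] → docs at main[5]=dev[10] → fix-auth at main[6]=dev[11], and the DP table's final entry dp[11][11] is also 5, so no common subsequence is longer.

5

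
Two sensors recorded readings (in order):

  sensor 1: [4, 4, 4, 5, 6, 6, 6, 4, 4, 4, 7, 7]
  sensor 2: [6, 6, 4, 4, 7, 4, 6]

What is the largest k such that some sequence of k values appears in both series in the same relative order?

Let dp[i][j] be the LCS length of the first i values of sensor 1 and the first j values of sensor 2. dp[i][j] = dp[i-1][j-1]+1 when the i-th and j-th values match, else max(dp[i-1][j], dp[i][j-1]).
    ·  6  6  4  4  7  4  6
 ·  0  0  0  0  0  0  0  0
 4  0  0  0  1  1  1  1  1
 4  0  0  0  1  2  2  2  2
 4  0  0  0  1  2  2  3  3
 5  0  0  0  1  2  2  3  3
 6  0  1  1  1  2  2  3  4
 6  0  1  2  2  2  2  3  4
 6  0  1  2  2  2  2  3  4
 4  0  1  2  3  3  3  3  4
 4  0  1  2  3  4  4  4  4
 4  0  1  2  3  4  4  5  5
 7  0  1  2  3  4  5  5  5
 7  0  1  2  3  4  5  5  5
dp[12][7] = 5. One LCS (by backtracking along matches): 6, 6, 4, 4, 4.

5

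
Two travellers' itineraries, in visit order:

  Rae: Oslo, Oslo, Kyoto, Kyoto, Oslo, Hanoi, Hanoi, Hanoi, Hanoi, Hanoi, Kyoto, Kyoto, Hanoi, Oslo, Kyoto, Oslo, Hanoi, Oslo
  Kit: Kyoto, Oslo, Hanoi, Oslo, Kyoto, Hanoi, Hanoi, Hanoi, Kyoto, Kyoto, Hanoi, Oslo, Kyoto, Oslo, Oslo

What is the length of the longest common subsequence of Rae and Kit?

Match Oslo [1,2], then Oslo [2,4], then Kyoto [4,5], then Hanoi [8,6], then Hanoi [9,7], then Hanoi [10,8], then Kyoto [11,9], then Kyoto [12,10], then Hanoi [13,11], then Oslo [14,12], then Kyoto [15,13], then Oslo [16,14], then Oslo [18,15] — 13 stops in the same relative order in both. Since dp[18][15] = 13, nothing longer is possible.

13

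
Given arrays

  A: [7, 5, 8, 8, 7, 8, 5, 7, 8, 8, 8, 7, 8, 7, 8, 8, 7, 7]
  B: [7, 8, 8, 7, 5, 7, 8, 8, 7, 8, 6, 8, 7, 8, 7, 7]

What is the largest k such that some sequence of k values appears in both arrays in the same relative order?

Pick 7 [1,1]; then 8 [3,2]; then 8 [4,3]; then 7 [5,4]; then 5 [7,5]; then 7 [8,6]; then 8 [9,7]; then 8 [10,8]; then 8 [11,10]; then 8 [13,12]; then 7 [14,13]; then 8 [16,14]; then 7 [17,15]; then 7 [18,16]; all 14 values appear in both, in order. dp[18][16] = 14 confirms this is the maximum.

14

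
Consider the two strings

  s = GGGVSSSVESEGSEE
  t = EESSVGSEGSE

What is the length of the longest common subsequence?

8

Pick S (s #6, t #3), then S (s #7, t #4), then V (s #8, t #5), then S (s #10, t #7), then E (s #11, t #8), then G (s #12, t #9), then S (s #13, t #10), then E (s #15, t #11); all 8 characters appear in both, in order. Since dp[15][11] = 8, nothing longer is possible.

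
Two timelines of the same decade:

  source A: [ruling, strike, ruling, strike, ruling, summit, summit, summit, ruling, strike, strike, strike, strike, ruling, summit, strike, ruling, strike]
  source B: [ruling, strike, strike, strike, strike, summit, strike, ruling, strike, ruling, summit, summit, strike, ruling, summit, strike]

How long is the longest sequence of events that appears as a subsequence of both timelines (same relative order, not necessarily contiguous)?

12

One common subsequence of length 12: ruling at source A[1]=source B[1], then strike at source A[2]=source B[2], then strike at source A[4]=source B[3], then strike at source A[10]=source B[4], then strike at source A[11]=source B[5], then strike at source A[12]=source B[7], then strike at source A[13]=source B[9], then ruling at source A[14]=source B[10], then summit at source A[15]=source B[12], then strike at source A[16]=source B[13], then ruling at source A[17]=source B[14], then strike at source A[18]=source B[16]. dp[18][16] = 12 confirms this is the maximum.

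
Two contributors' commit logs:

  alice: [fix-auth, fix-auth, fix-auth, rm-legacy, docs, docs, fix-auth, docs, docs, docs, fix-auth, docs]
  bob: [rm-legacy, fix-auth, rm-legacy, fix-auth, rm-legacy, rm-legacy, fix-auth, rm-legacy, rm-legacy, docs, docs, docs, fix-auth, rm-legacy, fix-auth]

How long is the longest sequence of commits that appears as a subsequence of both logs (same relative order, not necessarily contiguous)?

Taking fix-auth [1,2] → fix-auth [2,4] → fix-auth [3,7] → rm-legacy [4,9] → docs [5,11] → docs [6,12] → fix-auth [7,13] → fix-auth [11,15] gives a common subsequence of length 8. The LCS DP gives dp[12][15] = 8, so this is optimal.

8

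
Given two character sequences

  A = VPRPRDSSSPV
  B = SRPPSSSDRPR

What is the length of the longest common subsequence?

6

Let dp[i][j] be the LCS length of the first i characters of A and the first j characters of B. dp[i][j] = dp[i-1][j-1]+1 when the i-th and j-th characters match, else max(dp[i-1][j], dp[i][j-1]).
    ·  S  R  P  P  S  S  S  D  R  P  R
 ·  0  0  0  0  0  0  0  0  0  0  0  0
 V  0  0  0  0  0  0  0  0  0  0  0  0
 P  0  0  0  1  1  1  1  1  1  1  1  1
 R  0  0  1  1  1  1  1  1  1  2  2  2
 P  0  0  1  2  2  2  2  2  2  2  3  3
 R  0  0  1  2  2  2  2  2  2  3  3  4
 D  0  0  1  2  2  2  2  2  3  3  3  4
 S  0  1  1  2  2  3  3  3  3  3  3  4
 S  0  1  1  2  2  3  4  4  4  4  4  4
 S  0  1  1  2  2  3  4  5  5  5  5  5
 P  0  1  1  2  3  3  4  5  5  5  6  6
 V  0  1  1  2  3  3  4  5  5  5  6  6
dp[11][11] = 6. One LCS (by backtracking along matches): PPSSSP.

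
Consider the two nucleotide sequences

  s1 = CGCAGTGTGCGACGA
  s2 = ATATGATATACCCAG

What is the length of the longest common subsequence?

Pick G (s1 #2, s2 #5); then A (s1 #4, s2 #6); then T (s1 #6, s2 #7); then T (s1 #8, s2 #9); then C (s1 #10, s2 #13); then A (s1 #12, s2 #14); then G (s1 #14, s2 #15); all 7 bases appear in both, in order, and the DP table's final entry dp[15][15] is also 7, so no common subsequence is longer.

7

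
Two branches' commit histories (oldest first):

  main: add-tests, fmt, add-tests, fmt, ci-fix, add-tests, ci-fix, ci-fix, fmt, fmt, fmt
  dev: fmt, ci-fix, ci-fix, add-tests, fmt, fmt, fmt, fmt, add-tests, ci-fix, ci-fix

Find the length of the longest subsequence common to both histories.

Match add-tests at main[1]=dev[4]; then fmt at main[2]=dev[7]; then fmt at main[4]=dev[8]; then add-tests at main[6]=dev[9]; then ci-fix at main[7]=dev[10]; then ci-fix at main[8]=dev[11] — 6 commits in the same relative order in both. The LCS DP gives dp[11][11] = 6, so this is optimal.

6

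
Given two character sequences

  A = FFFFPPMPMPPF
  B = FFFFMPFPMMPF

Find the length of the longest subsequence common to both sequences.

Taking F at A[1]=B[1], F at A[2]=B[2], F at A[3]=B[3], F at A[4]=B[4], P at A[5]=B[6], P at A[6]=B[8], M at A[7]=B[9], M at A[9]=B[10], P at A[11]=B[11], F at A[12]=B[12] gives a common subsequence of length 10. dp[12][12] = 10 confirms this is the maximum.

10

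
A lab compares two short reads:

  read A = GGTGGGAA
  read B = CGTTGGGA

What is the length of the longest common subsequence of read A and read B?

Pick G (read A #1, read B #2), T (read A #3, read B #4), G (read A #4, read B #5), G (read A #5, read B #6), G (read A #6, read B #7), A (read A #8, read B #8); all 6 bases appear in both, in order. dp[8][8] = 6 confirms this is the maximum.

6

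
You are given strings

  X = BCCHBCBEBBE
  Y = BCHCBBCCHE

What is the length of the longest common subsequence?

7

Let dp[i][j] be the LCS length of the first i characters of X and the first j characters of Y. dp[i][j] = dp[i-1][j-1]+1 when the i-th and j-th characters match, else max(dp[i-1][j], dp[i][j-1]).
    ·  B  C  H  C  B  B  C  C  H  E
 ·  0  0  0  0  0  0  0  0  0  0  0
 B  0  1  1  1  1  1  1  1  1  1  1
 C  0  1  2  2  2  2  2  2  2  2  2
 C  0  1  2  2  3  3  3  3  3  3  3
 H  0  1  2  3  3  3  3  3  3  4  4
 B  0  1  2  3  3  4  4  4  4  4  4
 C  0  1  2  3  4  4  4  5  5  5  5
 B  0  1  2  3  4  5  5  5  5  5  5
 E  0  1  2  3  4  5  5  5  5  5  6
 B  0  1  2  3  4  5  6  6  6  6  6
 B  0  1  2  3  4  5  6  6  6  6  6
 E  0  1  2  3  4  5  6  6  6  6  7
dp[11][10] = 7. One LCS (by backtracking along matches): BCHCBBE.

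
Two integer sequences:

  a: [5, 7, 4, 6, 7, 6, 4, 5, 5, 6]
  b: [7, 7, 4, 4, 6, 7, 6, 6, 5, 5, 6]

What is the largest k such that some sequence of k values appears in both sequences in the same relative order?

8

Let dp[i][j] be the LCS length of the first i values of a and the first j values of b. dp[i][j] = dp[i-1][j-1]+1 when the i-th and j-th values match, else max(dp[i-1][j], dp[i][j-1]).
    ·  7  7  4  4  6  7  6  6  5  5  6
 ·  0  0  0  0  0  0  0  0  0  0  0  0
 5  0  0  0  0  0  0  0  0  0  1  1  1
 7  0  1  1  1  1  1  1  1  1  1  1  1
 4  0  1  1  2  2  2  2  2  2  2  2  2
 6  0  1  1  2  2  3  3  3  3  3  3  3
 7  0  1  2  2  2  3  4  4  4  4  4  4
 6  0  1  2  2  2  3  4  5  5  5  5  5
 4  0  1  2  3  3  3  4  5  5  5  5  5
 5  0  1  2  3  3  3  4  5  5  6  6  6
 5  0  1  2  3  3  3  4  5  5  6  7  7
 6  0  1  2  3  3  4  4  5  6  6  7  8
dp[10][11] = 8. One LCS (by backtracking along matches): 7, 4, 6, 7, 6, 5, 5, 6.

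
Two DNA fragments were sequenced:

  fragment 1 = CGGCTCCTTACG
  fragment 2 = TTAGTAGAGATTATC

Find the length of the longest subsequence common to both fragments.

One common subsequence of length 6: G (fragment 1 #2, fragment 2 #7), G (fragment 1 #3, fragment 2 #9), T (fragment 1 #5, fragment 2 #11), T (fragment 1 #8, fragment 2 #12), T (fragment 1 #9, fragment 2 #14), C (fragment 1 #11, fragment 2 #15), and the DP table's final entry dp[12][15] is also 6, so no common subsequence is longer.

6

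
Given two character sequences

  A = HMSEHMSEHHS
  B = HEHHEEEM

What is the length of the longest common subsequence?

4

Let dp[i][j] be the LCS length of the first i characters of A and the first j characters of B. dp[i][j] = dp[i-1][j-1]+1 when the i-th and j-th characters match, else max(dp[i-1][j], dp[i][j-1]).
    ·  H  E  H  H  E  E  E  M
 ·  0  0  0  0  0  0  0  0  0
 H  0  1  1  1  1  1  1  1  1
 M  0  1  1  1  1  1  1  1  2
 S  0  1  1  1  1  1  1  1  2
 E  0  1  2  2  2  2  2  2  2
 H  0  1  2  3  3  3  3  3  3
 M  0  1  2  3  3  3  3  3  4
 S  0  1  2  3  3  3  3  3  4
 E  0  1  2  3  3  4  4  4  4
 H  0  1  2  3  4  4  4  4  4
 H  0  1  2  3  4  4  4  4  4
 S  0  1  2  3  4  4  4  4  4
dp[11][8] = 4. One LCS (by backtracking along matches): HEHM.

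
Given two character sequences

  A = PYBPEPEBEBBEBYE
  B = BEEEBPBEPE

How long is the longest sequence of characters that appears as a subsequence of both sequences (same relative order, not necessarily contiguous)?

One common subsequence of length 8: B (A #3, B #1), then E (A #5, B #2), then E (A #7, B #3), then E (A #9, B #4), then B (A #10, B #5), then B (A #11, B #7), then E (A #12, B #8), then E (A #15, B #10). dp[15][10] = 8 confirms this is the maximum.

8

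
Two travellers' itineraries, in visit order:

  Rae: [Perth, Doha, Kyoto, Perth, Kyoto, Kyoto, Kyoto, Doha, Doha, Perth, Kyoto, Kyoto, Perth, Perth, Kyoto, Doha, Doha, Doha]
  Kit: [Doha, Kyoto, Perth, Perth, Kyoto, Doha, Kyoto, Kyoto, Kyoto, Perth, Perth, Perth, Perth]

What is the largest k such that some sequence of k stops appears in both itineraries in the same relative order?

9

One common subsequence of length 9: Doha at Rae[2]=Kit[1], Kyoto at Rae[3]=Kit[2], Perth at Rae[4]=Kit[4], Kyoto at Rae[5]=Kit[7], Kyoto at Rae[6]=Kit[8], Kyoto at Rae[7]=Kit[9], Perth at Rae[10]=Kit[11], Perth at Rae[13]=Kit[12], Perth at Rae[14]=Kit[13]. Since dp[18][13] = 9, nothing longer is possible.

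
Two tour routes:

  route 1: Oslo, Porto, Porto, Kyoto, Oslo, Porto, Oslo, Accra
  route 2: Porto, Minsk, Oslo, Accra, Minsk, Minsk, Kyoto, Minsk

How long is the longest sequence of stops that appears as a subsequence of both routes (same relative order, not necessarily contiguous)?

Taking Porto at route 1[2]=route 2[1], Oslo at route 1[7]=route 2[3], Accra at route 1[8]=route 2[4] gives a common subsequence of length 3. The LCS DP gives dp[8][8] = 3, so this is optimal.

3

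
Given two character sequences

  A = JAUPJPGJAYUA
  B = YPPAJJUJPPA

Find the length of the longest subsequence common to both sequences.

5

Taking J [1,6], then U [3,7], then P [4,9], then P [6,10], then A [12,11] gives a common subsequence of length 5. The LCS DP gives dp[12][11] = 5, so this is optimal.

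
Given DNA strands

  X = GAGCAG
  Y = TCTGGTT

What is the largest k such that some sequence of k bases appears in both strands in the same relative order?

Taking G at X[1]=Y[4], then G at X[3]=Y[5] gives a common subsequence of length 2. Since dp[6][7] = 2, nothing longer is possible.

2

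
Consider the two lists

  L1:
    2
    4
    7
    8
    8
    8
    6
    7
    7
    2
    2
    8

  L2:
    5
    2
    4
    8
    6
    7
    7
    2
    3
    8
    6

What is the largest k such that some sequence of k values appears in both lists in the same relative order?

Taking 2 (L1 #1, L2 #2) → 4 (L1 #2, L2 #3) → 8 (L1 #6, L2 #4) → 6 (L1 #7, L2 #5) → 7 (L1 #8, L2 #6) → 7 (L1 #9, L2 #7) → 2 (L1 #10, L2 #8) → 8 (L1 #12, L2 #10) gives a common subsequence of length 8. dp[12][11] = 8 confirms this is the maximum.

8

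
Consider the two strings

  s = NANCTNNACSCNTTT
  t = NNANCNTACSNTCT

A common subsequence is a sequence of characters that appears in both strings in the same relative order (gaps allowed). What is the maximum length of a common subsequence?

One common subsequence of length 11: N at s[1]=t[2] → A at s[2]=t[3] → N at s[3]=t[4] → C at s[4]=t[5] → T at s[5]=t[7] → A at s[8]=t[8] → C at s[9]=t[9] → S at s[10]=t[10] → N at s[12]=t[11] → T at s[13]=t[12] → T at s[15]=t[14]. dp[15][14] = 11 confirms this is the maximum.

11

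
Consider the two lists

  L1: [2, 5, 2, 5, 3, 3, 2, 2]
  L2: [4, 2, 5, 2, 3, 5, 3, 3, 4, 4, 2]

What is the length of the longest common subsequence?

7

One common subsequence of length 7: 2 (L1 #1, L2 #2) → 5 (L1 #2, L2 #3) → 2 (L1 #3, L2 #4) → 5 (L1 #4, L2 #6) → 3 (L1 #5, L2 #7) → 3 (L1 #6, L2 #8) → 2 (L1 #8, L2 #11). The LCS DP gives dp[8][11] = 7, so this is optimal.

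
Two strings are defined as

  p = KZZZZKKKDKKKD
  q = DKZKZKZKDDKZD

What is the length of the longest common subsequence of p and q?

One common subsequence of length 8: K [1,2]; then Z [2,3]; then Z [3,5]; then Z [5,7]; then K [6,8]; then D [9,10]; then K [10,11]; then D [13,13]. The LCS DP gives dp[13][13] = 8, so this is optimal.

8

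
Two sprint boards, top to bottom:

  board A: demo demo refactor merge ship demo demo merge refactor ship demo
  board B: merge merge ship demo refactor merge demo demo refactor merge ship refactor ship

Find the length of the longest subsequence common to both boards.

8

Match demo at board A[2]=board B[4] → refactor at board A[3]=board B[5] → merge at board A[4]=board B[6] → demo at board A[6]=board B[7] → demo at board A[7]=board B[8] → merge at board A[8]=board B[10] → refactor at board A[9]=board B[12] → ship at board A[10]=board B[13] — 8 tasks in the same relative order in both, and the DP table's final entry dp[11][13] is also 8, so no common subsequence is longer.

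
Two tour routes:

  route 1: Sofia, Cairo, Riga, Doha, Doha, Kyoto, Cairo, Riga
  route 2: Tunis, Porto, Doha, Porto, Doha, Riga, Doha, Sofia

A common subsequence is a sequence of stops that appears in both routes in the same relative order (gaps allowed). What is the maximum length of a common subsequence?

3

One common subsequence of length 3: Doha [4,3] → Doha [5,5] → Riga [8,6], and the DP table's final entry dp[8][8] is also 3, so no common subsequence is longer.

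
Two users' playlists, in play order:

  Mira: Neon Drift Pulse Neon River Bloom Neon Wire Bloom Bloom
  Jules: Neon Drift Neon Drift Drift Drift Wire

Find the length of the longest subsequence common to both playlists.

4

Match Neon [1,1], then Drift [2,2], then Neon [4,3], then Wire [8,7] — 4 songs in the same relative order in both, and the DP table's final entry dp[10][7] is also 4, so no common subsequence is longer.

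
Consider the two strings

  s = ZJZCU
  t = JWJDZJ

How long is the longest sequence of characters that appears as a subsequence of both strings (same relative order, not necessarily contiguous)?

2

Taking Z (s #1, t #5), J (s #2, t #6) gives a common subsequence of length 2. dp[5][6] = 2 confirms this is the maximum.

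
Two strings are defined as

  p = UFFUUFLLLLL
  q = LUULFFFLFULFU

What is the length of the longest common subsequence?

6

Let dp[i][j] be the LCS length of the first i characters of p and the first j characters of q. dp[i][j] = dp[i-1][j-1]+1 when the i-th and j-th characters match, else max(dp[i-1][j], dp[i][j-1]).
    ·  L  U  U  L  F  F  F  L  F  U  L  F  U
 ·  0  0  0  0  0  0  0  0  0  0  0  0  0  0
 U  0  0  1  1  1  1  1  1  1  1  1  1  1  1
 F  0  0  1  1  1  2  2  2  2  2  2  2  2  2
 F  0  0  1  1  1  2  3  3  3  3  3  3  3  3
 U  0  0  1  2  2  2  3  3  3  3  4  4  4  4
 U  0  0  1  2  2  2  3  3  3  3  4  4  4  5
 F  0  0  1  2  2  3  3  4  4  4  4  4  5  5
 L  0  1  1  2  3  3  3  4  5  5  5  5  5  5
 L  0  1  1  2  3  3  3  4  5  5  5  6  6  6
 L  0  1  1  2  3  3  3  4  5  5  5  6  6  6
 L  0  1  1  2  3  3  3  4  5  5  5  6  6  6
 L  0  1  1  2  3  3  3  4  5  5  5  6  6  6
dp[11][13] = 6. One LCS (by backtracking along matches): UFFFLL.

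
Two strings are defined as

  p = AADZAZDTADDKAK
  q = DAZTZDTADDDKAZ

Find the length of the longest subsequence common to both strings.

10

Pick A (p #2, q #2) → Z (p #4, q #3) → Z (p #6, q #5) → D (p #7, q #6) → T (p #8, q #7) → A (p #9, q #8) → D (p #10, q #10) → D (p #11, q #11) → K (p #12, q #12) → A (p #13, q #13); all 10 characters appear in both, in order, and the DP table's final entry dp[14][14] is also 10, so no common subsequence is longer.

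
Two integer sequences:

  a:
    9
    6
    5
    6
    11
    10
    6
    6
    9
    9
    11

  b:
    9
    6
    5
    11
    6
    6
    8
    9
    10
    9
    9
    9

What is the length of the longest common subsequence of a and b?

8

Let dp[i][j] be the LCS length of the first i values of a and the first j values of b. dp[i][j] = dp[i-1][j-1]+1 when the i-th and j-th values match, else max(dp[i-1][j], dp[i][j-1]).
    ·  9  6  5 11  6  6  8  9 10  9  9  9
 ·  0  0  0  0  0  0  0  0  0  0  0  0  0
 9  0  1  1  1  1  1  1  1  1  1  1  1  1
 6  0  1  2  2  2  2  2  2  2  2  2  2  2
 5  0  1  2  3  3  3  3  3  3  3  3  3  3
 6  0  1  2  3  3  4  4  4  4  4  4  4  4
11  0  1  2  3  4  4  4  4  4  4  4  4  4
10  0  1  2  3  4  4  4  4  4  5  5  5  5
 6  0  1  2  3  4  5  5  5  5  5  5  5  5
 6  0  1  2  3  4  5  6  6  6  6  6  6  6
 9  0  1  2  3  4  5  6  6  7  7  7  7  7
 9  0  1  2  3  4  5  6  6  7  7  8  8  8
11  0  1  2  3  4  5  6  6  7  7  8  8  8
dp[11][12] = 8. One LCS (by backtracking along matches): 9, 6, 5, 11, 6, 6, 9, 9.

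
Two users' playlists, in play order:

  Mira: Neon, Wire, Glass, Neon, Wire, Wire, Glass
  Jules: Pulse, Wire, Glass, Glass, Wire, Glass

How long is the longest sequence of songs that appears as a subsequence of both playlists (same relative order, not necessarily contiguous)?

Match Wire at Mira[2]=Jules[2] → Glass at Mira[3]=Jules[4] → Wire at Mira[6]=Jules[5] → Glass at Mira[7]=Jules[6] — 4 songs in the same relative order in both, and the DP table's final entry dp[7][6] is also 4, so no common subsequence is longer.

4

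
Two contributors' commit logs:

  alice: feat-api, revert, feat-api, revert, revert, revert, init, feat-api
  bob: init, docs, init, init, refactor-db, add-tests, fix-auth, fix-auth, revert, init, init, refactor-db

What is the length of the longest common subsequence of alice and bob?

Taking revert (alice #2, bob #9), then init (alice #7, bob #11) gives a common subsequence of length 2. The LCS DP gives dp[8][12] = 2, so this is optimal.

2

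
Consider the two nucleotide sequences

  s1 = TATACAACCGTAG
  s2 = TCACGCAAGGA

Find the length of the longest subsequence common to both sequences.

7

Match T at s1[1]=s2[1], then A at s1[2]=s2[3], then C at s1[5]=s2[6], then A at s1[6]=s2[7], then A at s1[7]=s2[8], then G at s1[10]=s2[10], then A at s1[12]=s2[11] — 7 bases in the same relative order in both. The LCS DP gives dp[13][11] = 7, so this is optimal.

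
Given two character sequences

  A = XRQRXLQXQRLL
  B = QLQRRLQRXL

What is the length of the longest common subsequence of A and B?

6

Match R (A #2, B #4); then R (A #4, B #5); then L (A #6, B #6); then Q (A #7, B #7); then X (A #8, B #9); then L (A #12, B #10) — 6 characters in the same relative order in both. The LCS DP gives dp[12][10] = 6, so this is optimal.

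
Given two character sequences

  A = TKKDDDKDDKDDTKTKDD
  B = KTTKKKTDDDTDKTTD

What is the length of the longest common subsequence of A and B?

Taking T at A[1]=B[3]; then K at A[2]=B[5]; then K at A[3]=B[6]; then D at A[4]=B[8]; then D at A[5]=B[9]; then D at A[6]=B[10]; then D at A[9]=B[12]; then K at A[10]=B[13]; then T at A[13]=B[14]; then T at A[15]=B[15]; then D at A[18]=B[16] gives a common subsequence of length 11, and the DP table's final entry dp[18][16] is also 11, so no common subsequence is longer.

11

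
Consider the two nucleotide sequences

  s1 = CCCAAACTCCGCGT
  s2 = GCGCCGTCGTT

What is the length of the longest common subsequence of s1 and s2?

One common subsequence of length 7: C at s1[1]=s2[2], C at s1[2]=s2[4], C at s1[3]=s2[5], T at s1[8]=s2[7], C at s1[10]=s2[8], G at s1[11]=s2[9], T at s1[14]=s2[11]. The LCS DP gives dp[14][11] = 7, so this is optimal.

7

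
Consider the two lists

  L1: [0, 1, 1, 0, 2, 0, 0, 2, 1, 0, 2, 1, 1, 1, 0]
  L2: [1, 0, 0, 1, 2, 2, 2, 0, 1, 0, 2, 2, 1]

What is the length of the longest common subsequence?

8

Pick 0 [1,3]; then 1 [2,4]; then 2 [5,7]; then 0 [6,8]; then 0 [7,10]; then 2 [8,11]; then 2 [11,12]; then 1 [14,13]; all 8 values appear in both, in order. Since dp[15][13] = 8, nothing longer is possible.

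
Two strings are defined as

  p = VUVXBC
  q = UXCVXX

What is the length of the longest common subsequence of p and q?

Let dp[i][j] be the LCS length of the first i characters of p and the first j characters of q. dp[i][j] = dp[i-1][j-1]+1 when the i-th and j-th characters match, else max(dp[i-1][j], dp[i][j-1]).
    ·  U  X  C  V  X  X
 ·  0  0  0  0  0  0  0
 V  0  0  0  0  1  1  1
 U  0  1  1  1  1  1  1
 V  0  1  1  1  2  2  2
 X  0  1  2  2  2  3  3
 B  0  1  2  2  2  3  3
 C  0  1  2  3  3  3  3
dp[6][6] = 3. One LCS (by backtracking along matches): UVX.

3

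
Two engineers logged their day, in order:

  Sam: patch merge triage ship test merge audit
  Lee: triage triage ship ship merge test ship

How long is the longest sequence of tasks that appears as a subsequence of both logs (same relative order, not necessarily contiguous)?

3

Match triage [3,2], then ship [4,4], then test [5,6] — 3 tasks in the same relative order in both. The LCS DP gives dp[7][7] = 3, so this is optimal.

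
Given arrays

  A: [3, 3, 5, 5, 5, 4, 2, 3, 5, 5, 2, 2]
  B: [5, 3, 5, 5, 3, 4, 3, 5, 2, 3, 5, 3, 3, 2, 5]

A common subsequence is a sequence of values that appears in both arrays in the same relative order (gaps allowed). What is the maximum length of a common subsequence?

8

Match 3 (A #2, B #2), then 5 (A #3, B #3), then 5 (A #4, B #4), then 5 (A #5, B #8), then 2 (A #7, B #9), then 3 (A #8, B #10), then 5 (A #9, B #11), then 5 (A #10, B #15) — 8 values in the same relative order in both. dp[12][15] = 8 confirms this is the maximum.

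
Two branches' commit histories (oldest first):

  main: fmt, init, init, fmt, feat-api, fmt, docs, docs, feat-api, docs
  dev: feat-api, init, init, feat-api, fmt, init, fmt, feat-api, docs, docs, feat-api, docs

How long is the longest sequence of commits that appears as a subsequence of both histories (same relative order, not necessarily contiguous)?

Taking fmt at main[1]=dev[5], init at main[3]=dev[6], fmt at main[4]=dev[7], feat-api at main[5]=dev[8], docs at main[7]=dev[9], docs at main[8]=dev[10], feat-api at main[9]=dev[11], docs at main[10]=dev[12] gives a common subsequence of length 8. The LCS DP gives dp[10][12] = 8, so this is optimal.

8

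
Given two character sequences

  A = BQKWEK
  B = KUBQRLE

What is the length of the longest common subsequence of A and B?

Let dp[i][j] be the LCS length of the first i characters of A and the first j characters of B. dp[i][j] = dp[i-1][j-1]+1 when the i-th and j-th characters match, else max(dp[i-1][j], dp[i][j-1]).
    ·  K  U  B  Q  R  L  E
 ·  0  0  0  0  0  0  0  0
 B  0  0  0  1  1  1  1  1
 Q  0  0  0  1  2  2  2  2
 K  0  1  1  1  2  2  2  2
 W  0  1  1  1  2  2  2  2
 E  0  1  1  1  2  2  2  3
 K  0  1  1  1  2  2  2  3
dp[6][7] = 3. One LCS (by backtracking along matches): BQE.

3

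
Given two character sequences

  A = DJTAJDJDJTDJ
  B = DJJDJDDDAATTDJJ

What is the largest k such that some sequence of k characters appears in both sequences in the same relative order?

9

Taking D (A #1, B #1), then J (A #2, B #2), then J (A #5, B #3), then D (A #6, B #4), then J (A #7, B #5), then D (A #8, B #8), then T (A #10, B #12), then D (A #11, B #13), then J (A #12, B #15) gives a common subsequence of length 9. dp[12][15] = 9 confirms this is the maximum.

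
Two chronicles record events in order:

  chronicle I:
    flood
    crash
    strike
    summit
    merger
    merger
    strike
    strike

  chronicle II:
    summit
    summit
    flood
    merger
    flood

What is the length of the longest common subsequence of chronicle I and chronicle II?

2

Match flood [1,3]; then merger [5,4] — 2 events in the same relative order in both. Since dp[8][5] = 2, nothing longer is possible.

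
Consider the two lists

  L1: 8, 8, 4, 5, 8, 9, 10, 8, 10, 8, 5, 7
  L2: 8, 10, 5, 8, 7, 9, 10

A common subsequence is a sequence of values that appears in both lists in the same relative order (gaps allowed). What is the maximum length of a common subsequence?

Let dp[i][j] be the LCS length of the first i values of L1 and the first j values of L2. dp[i][j] = dp[i-1][j-1]+1 when the i-th and j-th values match, else max(dp[i-1][j], dp[i][j-1]).
    ·  8 10  5  8  7  9 10
 ·  0  0  0  0  0  0  0  0
 8  0  1  1  1  1  1  1  1
 8  0  1  1  1  2  2  2  2
 4  0  1  1  1  2  2  2  2
 5  0  1  1  2  2  2  2  2
 8  0  1  1  2  3  3  3  3
 9  0  1  1  2  3  3  4  4
10  0  1  2  2  3  3  4  5
 8  0  1  2  2  3  3  4  5
10  0  1  2  2  3  3  4  5
 8  0  1  2  2  3  3  4  5
 5  0  1  2  3  3  3  4  5
 7  0  1  2  3  3  4  4  5
dp[12][7] = 5. One LCS (by backtracking along matches): 8, 5, 8, 9, 10.

5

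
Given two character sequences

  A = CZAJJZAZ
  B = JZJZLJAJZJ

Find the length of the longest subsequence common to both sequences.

5

Pick Z at A[2]=B[2] → J at A[4]=B[3] → J at A[5]=B[6] → A at A[7]=B[7] → Z at A[8]=B[9]; all 5 characters appear in both, in order. Since dp[8][10] = 5, nothing longer is possible.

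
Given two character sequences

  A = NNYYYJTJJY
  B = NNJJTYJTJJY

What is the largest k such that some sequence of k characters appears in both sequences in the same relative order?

Pick N at A[1]=B[1], then N at A[2]=B[2], then Y at A[5]=B[6], then J at A[6]=B[7], then T at A[7]=B[8], then J at A[8]=B[9], then J at A[9]=B[10], then Y at A[10]=B[11]; all 8 characters appear in both, in order. The LCS DP gives dp[10][11] = 8, so this is optimal.

8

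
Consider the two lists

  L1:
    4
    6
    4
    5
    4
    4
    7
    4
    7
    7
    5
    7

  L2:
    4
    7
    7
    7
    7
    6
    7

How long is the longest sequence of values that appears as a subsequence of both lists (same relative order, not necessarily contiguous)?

5

Taking 4 (L1 #1, L2 #1), then 7 (L1 #7, L2 #3), then 7 (L1 #9, L2 #4), then 7 (L1 #10, L2 #5), then 7 (L1 #12, L2 #7) gives a common subsequence of length 5, and the DP table's final entry dp[12][7] is also 5, so no common subsequence is longer.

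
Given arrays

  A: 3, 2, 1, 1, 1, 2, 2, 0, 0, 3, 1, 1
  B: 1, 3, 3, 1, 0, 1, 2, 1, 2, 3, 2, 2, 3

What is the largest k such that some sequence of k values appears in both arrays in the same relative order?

Pick 3 [1,3] → 1 [3,4] → 1 [4,6] → 1 [5,8] → 2 [6,11] → 2 [7,12] → 3 [10,13]; all 7 values appear in both, in order. The LCS DP gives dp[12][13] = 7, so this is optimal.

7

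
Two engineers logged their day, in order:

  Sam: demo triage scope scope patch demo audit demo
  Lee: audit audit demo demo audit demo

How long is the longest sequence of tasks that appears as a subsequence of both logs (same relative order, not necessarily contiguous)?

One common subsequence of length 4: demo [1,3]; then demo [6,4]; then audit [7,5]; then demo [8,6]. dp[8][6] = 4 confirms this is the maximum.

4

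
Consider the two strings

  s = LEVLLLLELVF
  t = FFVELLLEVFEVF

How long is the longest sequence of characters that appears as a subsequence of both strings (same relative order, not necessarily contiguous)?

Let dp[i][j] be the LCS length of the first i characters of s and the first j characters of t. dp[i][j] = dp[i-1][j-1]+1 when the i-th and j-th characters match, else max(dp[i-1][j], dp[i][j-1]).
    ·  F  F  V  E  L  L  L  E  V  F  E  V  F
 ·  0  0  0  0  0  0  0  0  0  0  0  0  0  0
 L  0  0  0  0  0  1  1  1  1  1  1  1  1  1
 E  0  0  0  0  1  1  1  1  2  2  2  2  2  2
 V  0  0  0  1  1  1  1  1  2  3  3  3  3  3
 L  0  0  0  1  1  2  2  2  2  3  3  3  3  3
 L  0  0  0  1  1  2  3  3  3  3  3  3  3  3
 L  0  0  0  1  1  2  3  4  4  4  4  4  4  4
 L  0  0  0  1  1  2  3  4  4  4  4  4  4  4
 E  0  0  0  1  2  2  3  4  5  5  5  5  5  5
 L  0  0  0  1  2  3  3  4  5  5  5  5  5  5
 V  0  0  0  1  2  3  3  4  5  6  6  6  6  6
 F  0  1  1  1  2  3  3  4  5  6  7  7  7  7
dp[11][13] = 7. One LCS (by backtracking along matches): ELLLEVF.

7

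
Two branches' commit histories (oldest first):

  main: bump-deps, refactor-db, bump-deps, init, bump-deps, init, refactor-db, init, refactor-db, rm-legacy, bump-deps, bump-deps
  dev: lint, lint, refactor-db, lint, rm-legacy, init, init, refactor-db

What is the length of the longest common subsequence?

4

Taking refactor-db (main #2, dev #3), then init (main #6, dev #6), then init (main #8, dev #7), then refactor-db (main #9, dev #8) gives a common subsequence of length 4. The LCS DP gives dp[12][8] = 4, so this is optimal.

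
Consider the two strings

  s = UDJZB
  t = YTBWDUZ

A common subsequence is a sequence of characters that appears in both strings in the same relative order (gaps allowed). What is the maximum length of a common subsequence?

2

Let dp[i][j] be the LCS length of the first i characters of s and the first j characters of t. dp[i][j] = dp[i-1][j-1]+1 when the i-th and j-th characters match, else max(dp[i-1][j], dp[i][j-1]).
    ·  Y  T  B  W  D  U  Z
 ·  0  0  0  0  0  0  0  0
 U  0  0  0  0  0  0  1  1
 D  0  0  0  0  0  1  1  1
 J  0  0  0  0  0  1  1  1
 Z  0  0  0  0  0  1  1  2
 B  0  0  0  1  1  1  1  2
dp[5][7] = 2. One LCS (by backtracking along matches): UZ.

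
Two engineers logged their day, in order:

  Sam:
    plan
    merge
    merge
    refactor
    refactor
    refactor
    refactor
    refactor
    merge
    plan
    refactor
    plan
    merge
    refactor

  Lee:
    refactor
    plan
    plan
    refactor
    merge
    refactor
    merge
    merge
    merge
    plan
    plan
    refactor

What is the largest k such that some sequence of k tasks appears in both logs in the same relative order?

7

Match plan at Sam[1]=Lee[3], merge at Sam[2]=Lee[7], merge at Sam[3]=Lee[8], merge at Sam[9]=Lee[9], plan at Sam[10]=Lee[10], plan at Sam[12]=Lee[11], refactor at Sam[14]=Lee[12] — 7 tasks in the same relative order in both. The LCS DP gives dp[14][12] = 7, so this is optimal.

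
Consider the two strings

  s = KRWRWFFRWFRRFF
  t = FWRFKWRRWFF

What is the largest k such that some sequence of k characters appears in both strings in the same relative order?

8

Taking W at s[3]=t[2] → R at s[4]=t[3] → F at s[6]=t[4] → W at s[9]=t[6] → R at s[11]=t[7] → R at s[12]=t[8] → F at s[13]=t[10] → F at s[14]=t[11] gives a common subsequence of length 8, and the DP table's final entry dp[14][11] is also 8, so no common subsequence is longer.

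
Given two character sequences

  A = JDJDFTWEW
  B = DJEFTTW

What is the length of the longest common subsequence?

5

Pick D at A[2]=B[1], then J at A[3]=B[2], then F at A[5]=B[4], then T at A[6]=B[6], then W at A[9]=B[7]; all 5 characters appear in both, in order, and the DP table's final entry dp[9][7] is also 5, so no common subsequence is longer.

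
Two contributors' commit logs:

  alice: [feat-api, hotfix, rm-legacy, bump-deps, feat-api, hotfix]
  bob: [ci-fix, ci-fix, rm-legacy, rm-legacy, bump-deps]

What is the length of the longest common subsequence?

2

One common subsequence of length 2: rm-legacy (alice #3, bob #4), bump-deps (alice #4, bob #5), and the DP table's final entry dp[6][5] is also 2, so no common subsequence is longer.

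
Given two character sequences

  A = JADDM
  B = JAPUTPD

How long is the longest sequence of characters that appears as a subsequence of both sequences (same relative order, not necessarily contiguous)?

Taking J (A #1, B #1), A (A #2, B #2), D (A #4, B #7) gives a common subsequence of length 3. dp[5][7] = 3 confirms this is the maximum.

3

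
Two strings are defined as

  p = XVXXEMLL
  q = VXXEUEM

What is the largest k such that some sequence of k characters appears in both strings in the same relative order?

5

Let dp[i][j] be the LCS length of the first i characters of p and the first j characters of q. dp[i][j] = dp[i-1][j-1]+1 when the i-th and j-th characters match, else max(dp[i-1][j], dp[i][j-1]).
    ·  V  X  X  E  U  E  M
 ·  0  0  0  0  0  0  0  0
 X  0  0  1  1  1  1  1  1
 V  0  1  1  1  1  1  1  1
 X  0  1  2  2  2  2  2  2
 X  0  1  2  3  3  3  3  3
 E  0  1  2  3  4  4  4  4
 M  0  1  2  3  4  4  4  5
 L  0  1  2  3  4  4  4  5
 L  0  1  2  3  4  4  4  5
dp[8][7] = 5. One LCS (by backtracking along matches): VXXEM.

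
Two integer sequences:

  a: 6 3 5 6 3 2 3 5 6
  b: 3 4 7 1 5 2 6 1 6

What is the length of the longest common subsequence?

4

Match 3 at a[2]=b[1]; then 5 at a[3]=b[5]; then 6 at a[4]=b[7]; then 6 at a[9]=b[9] — 4 values in the same relative order in both, and the DP table's final entry dp[9][9] is also 4, so no common subsequence is longer.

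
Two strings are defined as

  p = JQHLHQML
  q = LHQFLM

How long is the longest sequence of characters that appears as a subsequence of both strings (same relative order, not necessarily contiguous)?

4

One common subsequence of length 4: L (p #4, q #1) → H (p #5, q #2) → Q (p #6, q #3) → M (p #7, q #6). The LCS DP gives dp[8][6] = 4, so this is optimal.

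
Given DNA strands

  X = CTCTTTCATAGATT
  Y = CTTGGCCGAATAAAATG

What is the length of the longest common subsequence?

9

One common subsequence of length 9: C (X #1, Y #1); then T (X #2, Y #3); then C (X #3, Y #6); then C (X #7, Y #7); then A (X #8, Y #10); then T (X #9, Y #11); then A (X #10, Y #14); then A (X #12, Y #15); then T (X #13, Y #16). dp[14][17] = 9 confirms this is the maximum.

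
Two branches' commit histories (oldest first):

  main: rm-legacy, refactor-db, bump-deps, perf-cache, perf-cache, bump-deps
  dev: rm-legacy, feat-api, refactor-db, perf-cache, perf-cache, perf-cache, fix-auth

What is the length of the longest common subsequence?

4

Match rm-legacy at main[1]=dev[1], refactor-db at main[2]=dev[3], perf-cache at main[4]=dev[5], perf-cache at main[5]=dev[6] — 4 commits in the same relative order in both, and the DP table's final entry dp[6][7] is also 4, so no common subsequence is longer.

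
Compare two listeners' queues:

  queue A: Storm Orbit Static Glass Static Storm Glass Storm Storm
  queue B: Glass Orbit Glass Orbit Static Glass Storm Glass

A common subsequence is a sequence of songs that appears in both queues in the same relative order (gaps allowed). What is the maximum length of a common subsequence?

5

Match Orbit at queue A[2]=queue B[4], Static at queue A[3]=queue B[5], Glass at queue A[4]=queue B[6], Storm at queue A[6]=queue B[7], Glass at queue A[7]=queue B[8] — 5 songs in the same relative order in both. dp[9][8] = 5 confirms this is the maximum.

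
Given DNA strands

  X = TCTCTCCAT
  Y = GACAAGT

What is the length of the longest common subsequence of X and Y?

3

Let dp[i][j] be the LCS length of the first i bases of X and the first j bases of Y. dp[i][j] = dp[i-1][j-1]+1 when the i-th and j-th bases match, else max(dp[i-1][j], dp[i][j-1]).
    ·  G  A  C  A  A  G  T
 ·  0  0  0  0  0  0  0  0
 T  0  0  0  0  0  0  0  1
 C  0  0  0  1  1  1  1  1
 T  0  0  0  1  1  1  1  2
 C  0  0  0  1  1  1  1  2
 T  0  0  0  1  1  1  1  2
 C  0  0  0  1  1  1  1  2
 C  0  0  0  1  1  1  1  2
 A  0  0  1  1  2  2  2  2
 T  0  0  1  1  2  2  2  3
dp[9][7] = 3. One LCS (by backtracking along matches): CAT.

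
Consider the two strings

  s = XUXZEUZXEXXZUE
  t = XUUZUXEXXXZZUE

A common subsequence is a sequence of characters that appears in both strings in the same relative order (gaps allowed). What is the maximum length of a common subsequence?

Match X (s #1, t #1) → U (s #2, t #3) → Z (s #4, t #4) → U (s #6, t #5) → X (s #8, t #6) → E (s #9, t #7) → X (s #10, t #9) → X (s #11, t #10) → Z (s #12, t #12) → U (s #13, t #13) → E (s #14, t #14) — 11 characters in the same relative order in both. The LCS DP gives dp[14][14] = 11, so this is optimal.

11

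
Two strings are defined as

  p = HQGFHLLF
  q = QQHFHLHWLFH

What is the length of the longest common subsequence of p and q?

One common subsequence of length 6: H at p[1]=q[3], F at p[4]=q[4], H at p[5]=q[5], L at p[6]=q[6], L at p[7]=q[9], F at p[8]=q[10], and the DP table's final entry dp[8][11] is also 6, so no common subsequence is longer.

6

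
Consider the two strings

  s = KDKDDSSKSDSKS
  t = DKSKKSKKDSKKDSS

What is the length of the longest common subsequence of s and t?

9

Pick D at s[2]=t[1], then K at s[3]=t[2], then S at s[6]=t[3], then S at s[7]=t[6], then K at s[8]=t[8], then S at s[9]=t[10], then D at s[10]=t[13], then S at s[11]=t[14], then S at s[13]=t[15]; all 9 characters appear in both, in order. dp[13][15] = 9 confirms this is the maximum.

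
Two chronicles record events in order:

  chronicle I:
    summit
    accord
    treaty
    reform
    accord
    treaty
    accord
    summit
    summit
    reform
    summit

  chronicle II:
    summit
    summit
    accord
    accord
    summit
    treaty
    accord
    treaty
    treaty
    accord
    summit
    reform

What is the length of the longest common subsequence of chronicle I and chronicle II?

Match summit (chronicle I #1, chronicle II #2); then accord (chronicle I #2, chronicle II #4); then treaty (chronicle I #3, chronicle II #6); then accord (chronicle I #5, chronicle II #7); then treaty (chronicle I #6, chronicle II #9); then accord (chronicle I #7, chronicle II #10); then summit (chronicle I #9, chronicle II #11); then reform (chronicle I #10, chronicle II #12) — 8 events in the same relative order in both. dp[11][12] = 8 confirms this is the maximum.

8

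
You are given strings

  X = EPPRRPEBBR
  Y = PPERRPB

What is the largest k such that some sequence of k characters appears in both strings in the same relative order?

Taking P [2,1] → P [3,2] → R [4,4] → R [5,5] → P [6,6] → B [9,7] gives a common subsequence of length 6. Since dp[10][7] = 6, nothing longer is possible.

6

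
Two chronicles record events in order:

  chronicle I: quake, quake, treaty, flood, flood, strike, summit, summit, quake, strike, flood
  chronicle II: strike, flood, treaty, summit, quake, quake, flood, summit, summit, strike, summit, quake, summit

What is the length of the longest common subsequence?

One common subsequence of length 6: quake [1,5], then quake [2,6], then flood [4,7], then strike [6,10], then summit [7,11], then summit [8,13]. dp[11][13] = 6 confirms this is the maximum.

6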